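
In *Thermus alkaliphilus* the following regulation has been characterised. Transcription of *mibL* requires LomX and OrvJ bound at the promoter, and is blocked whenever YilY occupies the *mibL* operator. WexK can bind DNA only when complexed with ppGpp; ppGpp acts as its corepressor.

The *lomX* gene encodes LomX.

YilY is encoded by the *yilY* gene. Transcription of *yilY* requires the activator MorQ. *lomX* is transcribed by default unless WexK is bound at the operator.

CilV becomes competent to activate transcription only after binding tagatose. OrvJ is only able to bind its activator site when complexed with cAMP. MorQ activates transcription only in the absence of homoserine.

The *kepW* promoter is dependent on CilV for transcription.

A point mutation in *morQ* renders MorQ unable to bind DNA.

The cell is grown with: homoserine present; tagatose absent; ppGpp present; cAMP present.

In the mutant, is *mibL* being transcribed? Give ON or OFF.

MorQ is non-functional in this strain, so it has no effect.
Required activator MorQ is absent, so *yilY* is not transcribed.
So YilY is not produced.
ppGpp is present, so WexK is active.
With repressor WexK bound, *lomX* is not transcribed.
So LomX is not produced.
cAMP is present, so OrvJ is active.
Required activator LomX is absent, so *mibL* is not transcribed.

OFF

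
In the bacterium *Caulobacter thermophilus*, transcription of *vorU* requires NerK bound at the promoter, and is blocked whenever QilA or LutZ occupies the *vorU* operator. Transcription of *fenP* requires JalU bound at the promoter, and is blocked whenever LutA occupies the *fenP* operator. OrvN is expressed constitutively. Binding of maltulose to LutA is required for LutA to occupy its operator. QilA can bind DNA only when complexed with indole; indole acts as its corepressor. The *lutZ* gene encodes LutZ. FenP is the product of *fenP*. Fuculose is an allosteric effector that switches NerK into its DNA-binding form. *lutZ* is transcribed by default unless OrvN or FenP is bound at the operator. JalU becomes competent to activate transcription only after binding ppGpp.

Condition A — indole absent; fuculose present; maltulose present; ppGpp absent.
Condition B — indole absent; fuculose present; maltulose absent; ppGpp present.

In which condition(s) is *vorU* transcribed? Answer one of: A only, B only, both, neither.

Condition A:
Indole is absent, so QilA is inactive.
Fuculose is present, so NerK is active.
OrvN is produced constitutively and is active.
Maltulose is present, so LutA is active.
ppGpp is absent, so JalU is inactive.
With repressor LutA bound, *fenP* is not transcribed.
So FenP is not produced.
With repressor OrvN bound, *lutZ* is not transcribed.
So LutZ is not produced.
No repressor is bound and NerK is active, so *vorU* is transcribed.
→ *vorU* is ON in A.
Condition B:
Indole is absent, so QilA is inactive.
Fuculose is present, so NerK is active.
OrvN is produced constitutively and is active.
Maltulose is absent, so LutA is inactive.
ppGpp is present, so JalU is active.
No repressor is bound and JalU is active, so *fenP* is transcribed.
So FenP is produced and active.
With repressor OrvN bound, *lutZ* is not transcribed.
So LutZ is not produced.
No repressor is bound and NerK is active, so *vorU* is transcribed.
→ *vorU* is ON in B.

both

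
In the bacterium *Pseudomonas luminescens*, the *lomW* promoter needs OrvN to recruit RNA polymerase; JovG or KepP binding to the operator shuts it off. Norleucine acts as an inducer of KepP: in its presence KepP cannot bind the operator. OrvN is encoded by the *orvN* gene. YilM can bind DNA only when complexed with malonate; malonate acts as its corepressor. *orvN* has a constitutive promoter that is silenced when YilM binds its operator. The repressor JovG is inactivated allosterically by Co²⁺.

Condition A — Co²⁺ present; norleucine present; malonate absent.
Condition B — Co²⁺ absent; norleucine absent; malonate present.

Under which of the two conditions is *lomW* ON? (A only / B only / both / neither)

A only

Condition A:
Co²⁺ is present, so JovG is inactive.
Norleucine is present, so KepP is inactive.
Malonate is absent, so YilM is inactive.
With no repressor bound, *orvN* is transcribed.
So OrvN is produced and active.
No repressor is bound and OrvN is active, so *lomW* is transcribed.
→ *lomW* is ON in A.
Condition B:
Co²⁺ is absent, so JovG is active.
Norleucine is absent, so KepP is active.
Malonate is present, so YilM is active.
With repressor YilM bound, *orvN* is not transcribed.
So OrvN is not produced.
With repressor JovG bound, *lomW* is not transcribed.
→ *lomW* is OFF in B.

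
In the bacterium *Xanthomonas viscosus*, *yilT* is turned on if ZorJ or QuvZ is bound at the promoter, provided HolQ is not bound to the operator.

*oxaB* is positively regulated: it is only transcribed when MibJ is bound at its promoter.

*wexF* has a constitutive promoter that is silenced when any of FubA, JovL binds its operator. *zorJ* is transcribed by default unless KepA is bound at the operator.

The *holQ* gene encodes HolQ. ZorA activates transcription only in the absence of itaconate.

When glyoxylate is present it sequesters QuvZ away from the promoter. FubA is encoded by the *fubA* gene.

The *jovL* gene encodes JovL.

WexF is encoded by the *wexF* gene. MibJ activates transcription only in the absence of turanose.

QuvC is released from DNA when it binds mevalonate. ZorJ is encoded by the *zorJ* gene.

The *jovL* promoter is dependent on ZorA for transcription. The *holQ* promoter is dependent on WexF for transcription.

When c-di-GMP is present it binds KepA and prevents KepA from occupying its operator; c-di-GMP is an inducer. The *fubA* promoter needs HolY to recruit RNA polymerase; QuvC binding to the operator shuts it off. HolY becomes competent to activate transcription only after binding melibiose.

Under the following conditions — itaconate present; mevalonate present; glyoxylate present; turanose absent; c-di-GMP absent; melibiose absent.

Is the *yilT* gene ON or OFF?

c-di-GMP is absent, so KepA is active.
With repressor KepA bound, *zorJ* is not transcribed.
So ZorJ is not produced.
Mevalonate is present, so QuvC is inactive.
Melibiose is absent, so HolY is inactive.
Required activator HolY is absent, so *fubA* is not transcribed.
So FubA is not produced.
Itaconate is present, so ZorA is inactive.
Required activator ZorA is absent, so *jovL* is not transcribed.
So JovL is not produced.
With no repressor bound, *wexF* is transcribed.
So WexF is produced and active.
No repressor is bound and WexF is active, so *holQ* is transcribed.
So HolQ is produced and active.
Glyoxylate is present, so QuvZ is inactive.
With repressor HolQ bound, *yilT* is not transcribed.

OFF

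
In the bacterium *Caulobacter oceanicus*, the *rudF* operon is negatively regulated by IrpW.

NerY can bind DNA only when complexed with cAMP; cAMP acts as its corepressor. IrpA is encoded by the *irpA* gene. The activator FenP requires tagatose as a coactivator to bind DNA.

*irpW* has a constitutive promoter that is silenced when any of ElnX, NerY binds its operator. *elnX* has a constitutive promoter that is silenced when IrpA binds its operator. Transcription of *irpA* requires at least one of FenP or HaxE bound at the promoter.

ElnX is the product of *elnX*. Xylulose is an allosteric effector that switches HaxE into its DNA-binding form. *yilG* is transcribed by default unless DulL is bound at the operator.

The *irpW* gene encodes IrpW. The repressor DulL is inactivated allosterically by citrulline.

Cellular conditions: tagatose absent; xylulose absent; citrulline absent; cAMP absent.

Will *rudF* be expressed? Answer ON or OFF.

Tagatose is absent, so FenP is inactive.
Xylulose is absent, so HaxE is inactive.
No activator is available at the *irpA* promoter, so *irpA* is not transcribed.
So IrpA is not produced.
With no repressor bound, *elnX* is transcribed.
So ElnX is produced and active.
cAMP is absent, so NerY is inactive.
With repressor ElnX bound, *irpW* is not transcribed.
So IrpW is not produced.
With no repressor bound, *rudF* is transcribed.

ON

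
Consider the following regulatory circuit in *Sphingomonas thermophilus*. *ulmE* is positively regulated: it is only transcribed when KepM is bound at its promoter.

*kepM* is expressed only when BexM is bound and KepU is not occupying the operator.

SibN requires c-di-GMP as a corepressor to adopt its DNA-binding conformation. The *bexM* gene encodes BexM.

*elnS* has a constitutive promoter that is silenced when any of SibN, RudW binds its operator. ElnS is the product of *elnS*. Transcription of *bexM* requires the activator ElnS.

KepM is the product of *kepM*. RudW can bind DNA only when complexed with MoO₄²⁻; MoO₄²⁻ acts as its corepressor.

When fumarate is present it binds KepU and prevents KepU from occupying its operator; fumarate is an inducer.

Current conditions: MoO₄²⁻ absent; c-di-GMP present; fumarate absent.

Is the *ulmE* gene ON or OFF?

OFF

c-di-GMP is present, so SibN is active.
MoO₄²⁻ is absent, so RudW is inactive.
With repressor SibN bound, *elnS* is not transcribed.
So ElnS is not produced.
Required activator ElnS is absent, so *bexM* is not transcribed.
So BexM is not produced.
Fumarate is absent, so KepU is active.
With repressor KepU bound, *kepM* is not transcribed.
So KepM is not produced.
Required activator KepM is absent, so *ulmE* is not transcribed.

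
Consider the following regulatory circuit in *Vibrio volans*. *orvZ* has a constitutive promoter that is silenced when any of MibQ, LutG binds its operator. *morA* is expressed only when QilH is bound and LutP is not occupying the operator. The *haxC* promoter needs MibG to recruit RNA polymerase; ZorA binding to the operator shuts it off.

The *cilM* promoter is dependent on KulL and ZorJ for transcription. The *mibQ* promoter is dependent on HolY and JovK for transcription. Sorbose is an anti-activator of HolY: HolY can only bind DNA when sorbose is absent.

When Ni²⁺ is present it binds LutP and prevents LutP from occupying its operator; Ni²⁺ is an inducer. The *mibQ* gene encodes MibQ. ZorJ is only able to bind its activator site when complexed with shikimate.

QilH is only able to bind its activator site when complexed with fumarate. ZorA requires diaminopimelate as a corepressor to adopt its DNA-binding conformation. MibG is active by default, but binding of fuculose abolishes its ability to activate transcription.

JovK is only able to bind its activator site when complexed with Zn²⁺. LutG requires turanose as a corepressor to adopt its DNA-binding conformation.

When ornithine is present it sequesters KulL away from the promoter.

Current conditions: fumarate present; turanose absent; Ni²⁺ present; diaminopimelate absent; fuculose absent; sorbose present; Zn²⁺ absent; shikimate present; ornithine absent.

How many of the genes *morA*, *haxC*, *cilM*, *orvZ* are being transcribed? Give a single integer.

4

Fumarate is present, so QilH is active.
Ni²⁺ is present, so LutP is inactive.
No repressor is bound and QilH is active, so *morA* is transcribed.
→ *morA* is ON.
Fuculose is absent, so MibG is active.
Diaminopimelate is absent, so ZorA is inactive.
No repressor is bound and MibG is active, so *haxC* is transcribed.
→ *haxC* is ON.
Ornithine is absent, so KulL is active.
Shikimate is present, so ZorJ is active.
No repressor is bound and KulL and ZorJ are active, so *cilM* is transcribed.
→ *cilM* is ON.
Sorbose is present, so HolY is inactive.
Zn²⁺ is absent, so JovK is inactive.
Required activator HolY is absent, so *mibQ* is not transcribed.
So MibQ is not produced.
Turanose is absent, so LutG is inactive.
With no repressor bound, *orvZ* is transcribed.
→ *orvZ* is ON.
4 of the 4 genes are transcribed.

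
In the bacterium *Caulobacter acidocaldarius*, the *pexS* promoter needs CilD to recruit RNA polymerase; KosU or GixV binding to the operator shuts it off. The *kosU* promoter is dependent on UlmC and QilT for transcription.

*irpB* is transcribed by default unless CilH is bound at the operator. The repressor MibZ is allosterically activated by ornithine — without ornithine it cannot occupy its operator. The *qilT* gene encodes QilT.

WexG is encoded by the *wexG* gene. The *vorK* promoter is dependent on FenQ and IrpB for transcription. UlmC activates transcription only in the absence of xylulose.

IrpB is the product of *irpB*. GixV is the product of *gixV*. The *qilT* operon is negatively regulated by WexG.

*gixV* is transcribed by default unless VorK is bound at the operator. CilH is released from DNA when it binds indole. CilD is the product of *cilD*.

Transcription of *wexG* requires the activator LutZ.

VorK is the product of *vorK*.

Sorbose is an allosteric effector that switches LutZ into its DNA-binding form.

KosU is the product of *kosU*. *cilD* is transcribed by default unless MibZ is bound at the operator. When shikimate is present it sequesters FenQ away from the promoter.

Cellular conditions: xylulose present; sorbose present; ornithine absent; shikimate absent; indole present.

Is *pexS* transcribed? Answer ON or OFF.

Xylulose is present, so UlmC is inactive.
Sorbose is present, so LutZ is active.
No repressor is bound and LutZ is active, so *wexG* is transcribed.
So WexG is produced and active.
With repressor WexG bound, *qilT* is not transcribed.
So QilT is not produced.
Required activator UlmC is absent, so *kosU* is not transcribed.
So KosU is not produced.
Shikimate is absent, so FenQ is active.
Indole is present, so CilH is inactive.
With no repressor bound, *irpB* is transcribed.
So IrpB is produced and active.
No repressor is bound and FenQ and IrpB are active, so *vorK* is transcribed.
So VorK is produced and active.
With repressor VorK bound, *gixV* is not transcribed.
So GixV is not produced.
Ornithine is absent, so MibZ is inactive.
With no repressor bound, *cilD* is transcribed.
So CilD is produced and active.
No repressor is bound and CilD is active, so *pexS* is transcribed.

ON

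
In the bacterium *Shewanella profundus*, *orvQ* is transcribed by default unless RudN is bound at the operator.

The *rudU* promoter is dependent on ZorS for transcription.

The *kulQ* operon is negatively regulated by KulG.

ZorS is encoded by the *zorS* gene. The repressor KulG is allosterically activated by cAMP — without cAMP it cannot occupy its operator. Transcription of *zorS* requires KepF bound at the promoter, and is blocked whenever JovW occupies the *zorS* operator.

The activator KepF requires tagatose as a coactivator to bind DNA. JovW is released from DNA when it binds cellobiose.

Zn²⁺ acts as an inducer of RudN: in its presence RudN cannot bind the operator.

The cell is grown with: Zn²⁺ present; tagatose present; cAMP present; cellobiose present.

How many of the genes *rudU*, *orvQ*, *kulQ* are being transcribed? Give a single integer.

2

Tagatose is present, so KepF is active.
Cellobiose is present, so JovW is inactive.
No repressor is bound and KepF is active, so *zorS* is transcribed.
So ZorS is produced and active.
No repressor is bound and ZorS is active, so *rudU* is transcribed.
→ *rudU* is ON.
Zn²⁺ is present, so RudN is inactive.
With no repressor bound, *orvQ* is transcribed.
→ *orvQ* is ON.
cAMP is present, so KulG is active.
With repressor KulG bound, *kulQ* is not transcribed.
→ *kulQ* is OFF.
2 of the 3 genes are transcribed.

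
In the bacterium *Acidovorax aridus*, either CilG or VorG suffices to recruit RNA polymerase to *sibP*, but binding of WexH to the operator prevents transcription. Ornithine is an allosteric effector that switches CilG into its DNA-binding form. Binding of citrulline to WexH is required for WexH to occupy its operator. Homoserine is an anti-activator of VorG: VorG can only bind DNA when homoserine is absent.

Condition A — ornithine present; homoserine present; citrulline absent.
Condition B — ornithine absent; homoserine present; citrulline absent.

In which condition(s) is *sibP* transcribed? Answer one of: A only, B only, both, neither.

Condition A:
Ornithine is present, so CilG is active.
Homoserine is present, so VorG is inactive.
Citrulline is absent, so WexH is inactive.
Activator CilG is present, so *sibP* is transcribed.
→ *sibP* is ON in A.
Condition B:
Ornithine is absent, so CilG is inactive.
Homoserine is present, so VorG is inactive.
Citrulline is absent, so WexH is inactive.
No activator is available at the *sibP* promoter, so *sibP* is not transcribed.
→ *sibP* is OFF in B.

A only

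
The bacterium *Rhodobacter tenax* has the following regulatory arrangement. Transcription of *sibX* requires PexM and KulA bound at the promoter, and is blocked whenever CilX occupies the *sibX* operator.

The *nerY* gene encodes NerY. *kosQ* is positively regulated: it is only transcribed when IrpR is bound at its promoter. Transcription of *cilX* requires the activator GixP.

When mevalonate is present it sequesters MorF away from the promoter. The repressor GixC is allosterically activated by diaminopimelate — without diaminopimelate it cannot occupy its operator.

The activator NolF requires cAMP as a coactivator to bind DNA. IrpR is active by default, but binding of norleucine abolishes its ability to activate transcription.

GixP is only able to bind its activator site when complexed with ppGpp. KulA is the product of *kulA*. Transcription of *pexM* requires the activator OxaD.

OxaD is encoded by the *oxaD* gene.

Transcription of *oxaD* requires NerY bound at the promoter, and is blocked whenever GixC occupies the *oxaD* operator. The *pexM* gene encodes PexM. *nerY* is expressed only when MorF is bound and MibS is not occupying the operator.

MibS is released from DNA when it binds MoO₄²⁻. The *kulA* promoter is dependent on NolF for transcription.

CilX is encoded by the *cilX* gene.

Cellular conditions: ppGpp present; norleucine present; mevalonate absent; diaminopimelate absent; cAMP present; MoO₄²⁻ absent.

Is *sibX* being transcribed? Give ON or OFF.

OFF

ppGpp is present, so GixP is active.
No repressor is bound and GixP is active, so *cilX* is transcribed.
So CilX is produced and active.
Mevalonate is absent, so MorF is active.
MoO₄²⁻ is absent, so MibS is active.
With repressor MibS bound, *nerY* is not transcribed.
So NerY is not produced.
Diaminopimelate is absent, so GixC is inactive.
Required activator NerY is absent, so *oxaD* is not transcribed.
So OxaD is not produced.
Required activator OxaD is absent, so *pexM* is not transcribed.
So PexM is not produced.
cAMP is present, so NolF is active.
No repressor is bound and NolF is active, so *kulA* is transcribed.
So KulA is produced and active.
With repressor CilX bound, *sibX* is not transcribed.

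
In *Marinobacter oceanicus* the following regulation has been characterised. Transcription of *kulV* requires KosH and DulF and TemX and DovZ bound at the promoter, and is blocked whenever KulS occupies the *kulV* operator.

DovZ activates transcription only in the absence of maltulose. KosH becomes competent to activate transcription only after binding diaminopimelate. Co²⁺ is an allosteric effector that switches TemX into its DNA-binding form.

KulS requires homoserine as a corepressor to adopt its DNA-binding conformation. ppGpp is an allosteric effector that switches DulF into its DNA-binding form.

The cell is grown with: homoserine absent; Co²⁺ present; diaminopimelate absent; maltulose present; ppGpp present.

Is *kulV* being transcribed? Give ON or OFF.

Homoserine is absent, so KulS is inactive.
Diaminopimelate is absent, so KosH is inactive.
ppGpp is present, so DulF is active.
Co²⁺ is present, so TemX is active.
Maltulose is present, so DovZ is inactive.
Required activator KosH is absent, so *kulV* is not transcribed.

OFF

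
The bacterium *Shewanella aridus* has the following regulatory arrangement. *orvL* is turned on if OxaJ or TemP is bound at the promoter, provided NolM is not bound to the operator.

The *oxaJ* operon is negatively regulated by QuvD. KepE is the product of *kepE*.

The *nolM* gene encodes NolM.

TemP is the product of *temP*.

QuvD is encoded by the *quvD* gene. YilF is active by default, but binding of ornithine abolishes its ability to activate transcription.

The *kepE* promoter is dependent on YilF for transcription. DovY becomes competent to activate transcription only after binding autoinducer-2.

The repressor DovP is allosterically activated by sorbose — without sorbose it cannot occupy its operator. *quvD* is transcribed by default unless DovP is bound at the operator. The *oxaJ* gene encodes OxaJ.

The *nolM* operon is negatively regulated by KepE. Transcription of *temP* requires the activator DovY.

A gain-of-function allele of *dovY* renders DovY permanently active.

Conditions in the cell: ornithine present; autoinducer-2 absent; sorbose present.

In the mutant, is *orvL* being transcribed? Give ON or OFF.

OFF

Sorbose is present, so DovP is active.
With repressor DovP bound, *quvD* is not transcribed.
So QuvD is not produced.
With no repressor bound, *oxaJ* is transcribed.
So OxaJ is produced and active.
Ornithine is present, so YilF is inactive.
Required activator YilF is absent, so *kepE* is not transcribed.
So KepE is not produced.
With no repressor bound, *nolM* is transcribed.
So NolM is produced and active.
DovY is constitutively active in this strain.
No repressor is bound and DovY is active, so *temP* is transcribed.
So TemP is produced and active.
With repressor NolM bound, *orvL* is not transcribed.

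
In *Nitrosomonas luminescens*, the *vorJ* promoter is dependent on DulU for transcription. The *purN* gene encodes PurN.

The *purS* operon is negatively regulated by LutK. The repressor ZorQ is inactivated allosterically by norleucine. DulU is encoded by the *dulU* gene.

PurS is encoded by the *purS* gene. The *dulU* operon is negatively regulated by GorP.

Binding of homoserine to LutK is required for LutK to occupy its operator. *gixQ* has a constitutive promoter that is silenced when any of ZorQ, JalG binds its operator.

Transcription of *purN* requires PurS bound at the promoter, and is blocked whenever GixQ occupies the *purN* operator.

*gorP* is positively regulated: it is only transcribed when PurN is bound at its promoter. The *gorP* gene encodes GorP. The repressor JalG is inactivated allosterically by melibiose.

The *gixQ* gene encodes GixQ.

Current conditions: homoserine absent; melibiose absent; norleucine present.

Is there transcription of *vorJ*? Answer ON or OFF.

OFF

Norleucine is present, so ZorQ is inactive.
Melibiose is absent, so JalG is active.
With repressor JalG bound, *gixQ* is not transcribed.
So GixQ is not produced.
Homoserine is absent, so LutK is inactive.
With no repressor bound, *purS* is transcribed.
So PurS is produced and active.
No repressor is bound and PurS is active, so *purN* is transcribed.
So PurN is produced and active.
No repressor is bound and PurN is active, so *gorP* is transcribed.
So GorP is produced and active.
With repressor GorP bound, *dulU* is not transcribed.
So DulU is not produced.
Required activator DulU is absent, so *vorJ* is not transcribed.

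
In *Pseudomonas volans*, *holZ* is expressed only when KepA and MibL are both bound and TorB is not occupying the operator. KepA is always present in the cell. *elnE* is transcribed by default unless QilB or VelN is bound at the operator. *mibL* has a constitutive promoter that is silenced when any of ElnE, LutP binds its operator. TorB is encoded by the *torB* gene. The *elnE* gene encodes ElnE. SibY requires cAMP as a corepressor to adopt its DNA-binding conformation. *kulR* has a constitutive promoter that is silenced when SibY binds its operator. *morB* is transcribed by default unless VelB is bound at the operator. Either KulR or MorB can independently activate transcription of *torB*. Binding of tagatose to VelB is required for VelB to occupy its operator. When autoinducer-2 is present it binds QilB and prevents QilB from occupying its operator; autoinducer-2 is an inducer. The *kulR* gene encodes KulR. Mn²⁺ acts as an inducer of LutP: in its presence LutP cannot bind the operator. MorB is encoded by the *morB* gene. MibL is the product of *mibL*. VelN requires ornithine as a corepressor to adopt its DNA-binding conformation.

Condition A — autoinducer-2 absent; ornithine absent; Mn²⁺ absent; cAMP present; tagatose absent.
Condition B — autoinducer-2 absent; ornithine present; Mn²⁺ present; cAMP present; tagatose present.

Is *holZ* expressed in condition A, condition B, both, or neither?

Condition A:
KepA is produced constitutively and is active.
Autoinducer-2 is absent, so QilB is active.
Ornithine is absent, so VelN is inactive.
With repressor QilB bound, *elnE* is not transcribed.
So ElnE is not produced.
Mn²⁺ is absent, so LutP is active.
With repressor LutP bound, *mibL* is not transcribed.
So MibL is not produced.
cAMP is present, so SibY is active.
With repressor SibY bound, *kulR* is not transcribed.
So KulR is not produced.
Tagatose is absent, so VelB is inactive.
With no repressor bound, *morB* is transcribed.
So MorB is produced and active.
Activator MorB is present, so *torB* is transcribed.
So TorB is produced and active.
With repressor TorB bound, *holZ* is not transcribed.
→ *holZ* is OFF in A.
Condition B:
KepA is produced constitutively and is active.
Autoinducer-2 is absent, so QilB is active.
Ornithine is present, so VelN is active.
With repressor QilB bound, *elnE* is not transcribed.
So ElnE is not produced.
Mn²⁺ is present, so LutP is inactive.
With no repressor bound, *mibL* is transcribed.
So MibL is produced and active.
cAMP is present, so SibY is active.
With repressor SibY bound, *kulR* is not transcribed.
So KulR is not produced.
Tagatose is present, so VelB is active.
With repressor VelB bound, *morB* is not transcribed.
So MorB is not produced.
No activator is available at the *torB* promoter, so *torB* is not transcribed.
So TorB is not produced.
No repressor is bound and KepA and MibL are active, so *holZ* is transcribed.
→ *holZ* is ON in B.

B only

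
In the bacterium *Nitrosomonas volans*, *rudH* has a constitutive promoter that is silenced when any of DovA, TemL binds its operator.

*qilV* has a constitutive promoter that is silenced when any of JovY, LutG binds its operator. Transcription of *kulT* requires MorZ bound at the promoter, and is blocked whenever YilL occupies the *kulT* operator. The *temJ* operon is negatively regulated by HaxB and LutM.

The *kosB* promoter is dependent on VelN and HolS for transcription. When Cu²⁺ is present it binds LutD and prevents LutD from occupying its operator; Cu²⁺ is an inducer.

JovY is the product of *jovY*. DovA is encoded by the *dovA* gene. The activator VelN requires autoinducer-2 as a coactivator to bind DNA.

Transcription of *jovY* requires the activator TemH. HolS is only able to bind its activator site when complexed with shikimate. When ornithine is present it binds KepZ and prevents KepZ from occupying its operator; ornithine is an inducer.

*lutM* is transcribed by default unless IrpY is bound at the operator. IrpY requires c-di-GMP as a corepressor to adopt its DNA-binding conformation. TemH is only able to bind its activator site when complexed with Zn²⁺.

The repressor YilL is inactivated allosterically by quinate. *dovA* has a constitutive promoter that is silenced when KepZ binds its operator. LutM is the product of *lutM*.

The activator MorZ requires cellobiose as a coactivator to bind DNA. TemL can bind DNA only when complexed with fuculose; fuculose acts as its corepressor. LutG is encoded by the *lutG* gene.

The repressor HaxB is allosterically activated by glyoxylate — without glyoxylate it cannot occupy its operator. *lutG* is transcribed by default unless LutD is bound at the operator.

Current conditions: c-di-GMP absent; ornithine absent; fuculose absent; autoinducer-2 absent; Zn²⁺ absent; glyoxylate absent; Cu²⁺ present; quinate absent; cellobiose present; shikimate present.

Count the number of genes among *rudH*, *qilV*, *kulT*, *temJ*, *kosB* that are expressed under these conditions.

Ornithine is absent, so KepZ is active.
With repressor KepZ bound, *dovA* is not transcribed.
So DovA is not produced.
Fuculose is absent, so TemL is inactive.
With no repressor bound, *rudH* is transcribed.
→ *rudH* is ON.
Zn²⁺ is absent, so TemH is inactive.
Required activator TemH is absent, so *jovY* is not transcribed.
So JovY is not produced.
Cu²⁺ is present, so LutD is inactive.
With no repressor bound, *lutG* is transcribed.
So LutG is produced and active.
With repressor LutG bound, *qilV* is not transcribed.
→ *qilV* is OFF.
Quinate is absent, so YilL is active.
Cellobiose is present, so MorZ is active.
With repressor YilL bound, *kulT* is not transcribed.
→ *kulT* is OFF.
Glyoxylate is absent, so HaxB is inactive.
c-di-GMP is absent, so IrpY is inactive.
With no repressor bound, *lutM* is transcribed.
So LutM is produced and active.
With repressor LutM bound, *temJ* is not transcribed.
→ *temJ* is OFF.
Autoinducer-2 is absent, so VelN is inactive.
Shikimate is present, so HolS is active.
Required activator VelN is absent, so *kosB* is not transcribed.
→ *kosB* is OFF.
1 of the 5 genes is transcribed.

1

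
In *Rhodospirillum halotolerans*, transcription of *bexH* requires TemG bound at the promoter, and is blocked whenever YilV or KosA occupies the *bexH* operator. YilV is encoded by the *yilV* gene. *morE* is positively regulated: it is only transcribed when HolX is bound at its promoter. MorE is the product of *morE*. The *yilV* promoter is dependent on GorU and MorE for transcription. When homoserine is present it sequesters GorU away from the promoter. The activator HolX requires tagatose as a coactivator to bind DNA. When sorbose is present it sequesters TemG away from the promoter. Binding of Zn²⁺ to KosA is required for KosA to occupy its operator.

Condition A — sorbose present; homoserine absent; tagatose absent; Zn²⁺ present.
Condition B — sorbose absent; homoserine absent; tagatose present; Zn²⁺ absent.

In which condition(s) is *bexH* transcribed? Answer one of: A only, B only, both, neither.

Condition A:
Sorbose is present, so TemG is inactive.
Homoserine is absent, so GorU is active.
Tagatose is absent, so HolX is inactive.
Required activator HolX is absent, so *morE* is not transcribed.
So MorE is not produced.
Required activator MorE is absent, so *yilV* is not transcribed.
So YilV is not produced.
Zn²⁺ is present, so KosA is active.
With repressor KosA bound, *bexH* is not transcribed.
→ *bexH* is OFF in A.
Condition B:
Sorbose is absent, so TemG is active.
Homoserine is absent, so GorU is active.
Tagatose is present, so HolX is active.
No repressor is bound and HolX is active, so *morE* is transcribed.
So MorE is produced and active.
No repressor is bound and GorU and MorE are active, so *yilV* is transcribed.
So YilV is produced and active.
Zn²⁺ is absent, so KosA is inactive.
With repressor YilV bound, *bexH* is not transcribed.
→ *bexH* is OFF in B.

neither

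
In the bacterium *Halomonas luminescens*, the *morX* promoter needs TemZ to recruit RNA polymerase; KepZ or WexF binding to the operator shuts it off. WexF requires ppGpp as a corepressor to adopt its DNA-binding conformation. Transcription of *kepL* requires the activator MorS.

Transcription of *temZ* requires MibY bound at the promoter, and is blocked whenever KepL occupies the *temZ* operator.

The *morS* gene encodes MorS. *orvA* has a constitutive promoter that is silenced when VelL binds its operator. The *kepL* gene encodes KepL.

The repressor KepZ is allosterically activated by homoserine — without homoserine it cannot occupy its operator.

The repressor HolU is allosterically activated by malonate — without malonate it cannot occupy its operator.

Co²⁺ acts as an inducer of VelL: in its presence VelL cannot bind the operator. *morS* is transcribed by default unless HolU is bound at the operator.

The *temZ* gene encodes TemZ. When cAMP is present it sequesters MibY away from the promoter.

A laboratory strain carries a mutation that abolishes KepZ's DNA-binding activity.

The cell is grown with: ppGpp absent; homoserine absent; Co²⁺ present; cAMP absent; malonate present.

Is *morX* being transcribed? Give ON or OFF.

KepZ is non-functional in this strain, so it has no effect.
ppGpp is absent, so WexF is inactive.
cAMP is absent, so MibY is active.
Malonate is present, so HolU is active.
With repressor HolU bound, *morS* is not transcribed.
So MorS is not produced.
Required activator MorS is absent, so *kepL* is not transcribed.
So KepL is not produced.
No repressor is bound and MibY is active, so *temZ* is transcribed.
So TemZ is produced and active.
No repressor is bound and TemZ is active, so *morX* is transcribed.

ON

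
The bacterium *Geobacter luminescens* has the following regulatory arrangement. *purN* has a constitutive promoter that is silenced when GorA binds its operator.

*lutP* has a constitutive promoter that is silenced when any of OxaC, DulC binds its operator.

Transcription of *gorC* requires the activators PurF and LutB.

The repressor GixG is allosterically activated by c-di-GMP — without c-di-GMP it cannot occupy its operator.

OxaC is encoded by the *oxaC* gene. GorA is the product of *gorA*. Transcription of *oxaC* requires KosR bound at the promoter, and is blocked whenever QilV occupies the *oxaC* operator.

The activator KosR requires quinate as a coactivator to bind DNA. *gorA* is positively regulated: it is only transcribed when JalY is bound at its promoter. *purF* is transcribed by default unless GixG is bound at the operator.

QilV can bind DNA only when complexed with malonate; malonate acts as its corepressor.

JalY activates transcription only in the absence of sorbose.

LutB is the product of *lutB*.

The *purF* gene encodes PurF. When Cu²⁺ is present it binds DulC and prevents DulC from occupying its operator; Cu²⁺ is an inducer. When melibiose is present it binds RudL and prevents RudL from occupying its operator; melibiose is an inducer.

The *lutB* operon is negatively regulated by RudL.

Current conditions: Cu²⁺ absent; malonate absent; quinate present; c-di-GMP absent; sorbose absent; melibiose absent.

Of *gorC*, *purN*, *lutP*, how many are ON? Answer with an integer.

c-di-GMP is absent, so GixG is inactive.
With no repressor bound, *purF* is transcribed.
So PurF is produced and active.
Melibiose is absent, so RudL is active.
With repressor RudL bound, *lutB* is not transcribed.
So LutB is not produced.
Required activator LutB is absent, so *gorC* is not transcribed.
→ *gorC* is OFF.
Sorbose is absent, so JalY is active.
No repressor is bound and JalY is active, so *gorA* is transcribed.
So GorA is produced and active.
With repressor GorA bound, *purN* is not transcribed.
→ *purN* is OFF.
Quinate is present, so KosR is active.
Malonate is absent, so QilV is inactive.
No repressor is bound and KosR is active, so *oxaC* is transcribed.
So OxaC is produced and active.
Cu²⁺ is absent, so DulC is active.
With repressor OxaC bound, *lutP* is not transcribed.
→ *lutP* is OFF.
0 of the 3 genes are transcribed.

0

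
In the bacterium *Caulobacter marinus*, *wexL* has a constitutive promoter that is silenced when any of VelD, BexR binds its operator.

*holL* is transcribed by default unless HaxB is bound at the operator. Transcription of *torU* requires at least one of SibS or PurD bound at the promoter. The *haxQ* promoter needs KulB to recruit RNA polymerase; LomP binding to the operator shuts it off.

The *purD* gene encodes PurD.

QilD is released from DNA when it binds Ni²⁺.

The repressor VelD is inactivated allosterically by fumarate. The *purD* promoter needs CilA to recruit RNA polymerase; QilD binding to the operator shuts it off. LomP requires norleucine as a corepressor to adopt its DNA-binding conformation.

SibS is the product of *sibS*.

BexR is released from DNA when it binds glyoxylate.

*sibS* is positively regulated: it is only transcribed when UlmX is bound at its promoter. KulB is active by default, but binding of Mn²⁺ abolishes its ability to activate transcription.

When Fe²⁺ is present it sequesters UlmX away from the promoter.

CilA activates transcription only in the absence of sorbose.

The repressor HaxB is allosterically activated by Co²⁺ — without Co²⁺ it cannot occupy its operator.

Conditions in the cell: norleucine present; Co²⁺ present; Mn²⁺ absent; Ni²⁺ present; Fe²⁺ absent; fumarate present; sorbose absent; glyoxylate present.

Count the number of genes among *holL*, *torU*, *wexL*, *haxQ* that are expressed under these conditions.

2

Co²⁺ is present, so HaxB is active.
With repressor HaxB bound, *holL* is not transcribed.
→ *holL* is OFF.
Fe²⁺ is absent, so UlmX is active.
No repressor is bound and UlmX is active, so *sibS* is transcribed.
So SibS is produced and active.
Sorbose is absent, so CilA is active.
Ni²⁺ is present, so QilD is inactive.
No repressor is bound and CilA is active, so *purD* is transcribed.
So PurD is produced and active.
Activator SibS is present, so *torU* is transcribed.
→ *torU* is ON.
Fumarate is present, so VelD is inactive.
Glyoxylate is present, so BexR is inactive.
With no repressor bound, *wexL* is transcribed.
→ *wexL* is ON.
Norleucine is present, so LomP is active.
Mn²⁺ is absent, so KulB is active.
With repressor LomP bound, *haxQ* is not transcribed.
→ *haxQ* is OFF.
2 of the 4 genes are transcribed.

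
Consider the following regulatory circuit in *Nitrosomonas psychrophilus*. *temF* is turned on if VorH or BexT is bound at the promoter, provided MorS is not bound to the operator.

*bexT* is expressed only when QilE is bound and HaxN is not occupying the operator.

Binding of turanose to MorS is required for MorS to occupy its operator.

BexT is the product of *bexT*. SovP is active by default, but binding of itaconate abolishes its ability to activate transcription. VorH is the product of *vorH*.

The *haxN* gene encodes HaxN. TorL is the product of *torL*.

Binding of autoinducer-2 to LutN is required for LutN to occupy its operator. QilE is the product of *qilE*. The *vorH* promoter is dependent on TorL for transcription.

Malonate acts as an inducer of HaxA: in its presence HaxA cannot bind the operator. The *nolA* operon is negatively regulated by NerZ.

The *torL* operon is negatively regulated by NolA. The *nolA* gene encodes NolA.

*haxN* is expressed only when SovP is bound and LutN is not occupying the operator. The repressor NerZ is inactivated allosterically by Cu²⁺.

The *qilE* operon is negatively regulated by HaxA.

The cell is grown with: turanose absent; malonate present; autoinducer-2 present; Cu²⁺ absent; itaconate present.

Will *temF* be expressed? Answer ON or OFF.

Cu²⁺ is absent, so NerZ is active.
With repressor NerZ bound, *nolA* is not transcribed.
So NolA is not produced.
With no repressor bound, *torL* is transcribed.
So TorL is produced and active.
No repressor is bound and TorL is active, so *vorH* is transcribed.
So VorH is produced and active.
Malonate is present, so HaxA is inactive.
With no repressor bound, *qilE* is transcribed.
So QilE is produced and active.
Autoinducer-2 is present, so LutN is active.
Itaconate is present, so SovP is inactive.
With repressor LutN bound, *haxN* is not transcribed.
So HaxN is not produced.
No repressor is bound and QilE is active, so *bexT* is transcribed.
So BexT is produced and active.
Turanose is absent, so MorS is inactive.
Activator VorH is present, so *temF* is transcribed.

ON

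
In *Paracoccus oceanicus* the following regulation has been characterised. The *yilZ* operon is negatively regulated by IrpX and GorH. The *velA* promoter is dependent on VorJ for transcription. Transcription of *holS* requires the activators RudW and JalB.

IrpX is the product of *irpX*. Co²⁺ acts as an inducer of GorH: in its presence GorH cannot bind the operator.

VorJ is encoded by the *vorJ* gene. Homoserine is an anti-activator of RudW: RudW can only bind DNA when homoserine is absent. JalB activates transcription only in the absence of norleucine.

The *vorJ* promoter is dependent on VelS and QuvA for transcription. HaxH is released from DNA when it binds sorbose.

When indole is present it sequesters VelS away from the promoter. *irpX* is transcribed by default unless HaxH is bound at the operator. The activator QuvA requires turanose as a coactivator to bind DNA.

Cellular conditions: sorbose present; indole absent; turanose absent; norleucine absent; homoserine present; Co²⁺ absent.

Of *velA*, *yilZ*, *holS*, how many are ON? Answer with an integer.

0

Indole is absent, so VelS is active.
Turanose is absent, so QuvA is inactive.
Required activator QuvA is absent, so *vorJ* is not transcribed.
So VorJ is not produced.
Required activator VorJ is absent, so *velA* is not transcribed.
→ *velA* is OFF.
Sorbose is present, so HaxH is inactive.
With no repressor bound, *irpX* is transcribed.
So IrpX is produced and active.
Co²⁺ is absent, so GorH is active.
With repressor IrpX bound, *yilZ* is not transcribed.
→ *yilZ* is OFF.
Homoserine is present, so RudW is inactive.
Norleucine is absent, so JalB is active.
Required activator RudW is absent, so *holS* is not transcribed.
→ *holS* is OFF.
0 of the 3 genes are transcribed.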